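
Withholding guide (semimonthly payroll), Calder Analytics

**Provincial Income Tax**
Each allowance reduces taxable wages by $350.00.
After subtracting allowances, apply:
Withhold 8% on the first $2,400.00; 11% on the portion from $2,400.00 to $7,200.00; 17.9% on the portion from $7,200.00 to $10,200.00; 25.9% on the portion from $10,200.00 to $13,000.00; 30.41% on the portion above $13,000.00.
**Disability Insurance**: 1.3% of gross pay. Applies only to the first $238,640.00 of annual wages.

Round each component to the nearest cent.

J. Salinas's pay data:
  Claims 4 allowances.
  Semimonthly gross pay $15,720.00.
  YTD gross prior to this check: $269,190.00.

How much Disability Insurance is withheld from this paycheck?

$0.00

Disability Insurance: YTD $269,190.00 ≥ cap $238,640.00 → $0.00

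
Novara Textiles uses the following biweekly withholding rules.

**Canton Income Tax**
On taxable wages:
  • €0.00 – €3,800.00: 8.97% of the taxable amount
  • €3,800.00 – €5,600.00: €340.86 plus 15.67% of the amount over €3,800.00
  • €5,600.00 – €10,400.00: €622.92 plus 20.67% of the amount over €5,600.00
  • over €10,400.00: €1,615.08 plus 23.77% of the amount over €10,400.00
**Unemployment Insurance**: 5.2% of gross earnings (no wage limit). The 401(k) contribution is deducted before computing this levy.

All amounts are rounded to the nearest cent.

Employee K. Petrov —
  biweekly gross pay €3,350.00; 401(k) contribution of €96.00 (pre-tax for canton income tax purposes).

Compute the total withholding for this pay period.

Canton Income Tax: taxable = €3,350.00 − €96.00 = €3,254.00
  8.97% × €3,254.00 = €291.88
Unemployment Insurance: 5.2% × €3,254.00 = €169.21
Total: €291.88 + €169.21 = €461.09

€461.09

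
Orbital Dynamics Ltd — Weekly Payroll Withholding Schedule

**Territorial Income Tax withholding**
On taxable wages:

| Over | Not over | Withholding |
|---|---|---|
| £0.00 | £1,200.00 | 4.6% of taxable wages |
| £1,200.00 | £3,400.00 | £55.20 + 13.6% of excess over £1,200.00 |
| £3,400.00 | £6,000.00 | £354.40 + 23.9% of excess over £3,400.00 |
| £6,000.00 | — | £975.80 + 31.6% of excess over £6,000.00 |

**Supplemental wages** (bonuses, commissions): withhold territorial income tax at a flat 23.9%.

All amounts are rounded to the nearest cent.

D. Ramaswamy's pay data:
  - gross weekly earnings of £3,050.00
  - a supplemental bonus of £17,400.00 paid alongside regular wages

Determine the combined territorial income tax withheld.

Territorial Income Tax: taxable = £3,050.00
  £55.20 + 13.6% × (£3,050.00 − £1,200.00) = £55.20 + 13.6% × £1,850.00 = £306.80
Supplemental (23.9% flat on bonus): 23.9% × £17,400.00 = £4,158.60
Total territorial income tax: £306.80 + £4,158.60 = £4,465.40

£4,465.40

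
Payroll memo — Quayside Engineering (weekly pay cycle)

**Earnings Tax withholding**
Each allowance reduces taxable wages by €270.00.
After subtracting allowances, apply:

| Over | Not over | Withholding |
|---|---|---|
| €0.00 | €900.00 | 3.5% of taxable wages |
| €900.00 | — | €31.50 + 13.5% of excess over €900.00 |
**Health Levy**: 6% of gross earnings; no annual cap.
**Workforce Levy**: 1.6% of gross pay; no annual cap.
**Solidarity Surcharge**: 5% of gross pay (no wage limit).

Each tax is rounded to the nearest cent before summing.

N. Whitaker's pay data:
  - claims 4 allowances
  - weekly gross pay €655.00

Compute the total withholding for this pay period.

Earnings Tax: taxable = €655.00 − 4×€270.00 = €-425.00
  Taxable ≤ 0 → €0.00
Health Levy: 6% × €655.00 = €39.30
Workforce Levy: 1.6% × €655.00 = €10.48
Solidarity Surcharge: 5% × €655.00 = €32.75
Total: €0.00 + €39.30 + €10.48 + €32.75 = €82.53

€82.53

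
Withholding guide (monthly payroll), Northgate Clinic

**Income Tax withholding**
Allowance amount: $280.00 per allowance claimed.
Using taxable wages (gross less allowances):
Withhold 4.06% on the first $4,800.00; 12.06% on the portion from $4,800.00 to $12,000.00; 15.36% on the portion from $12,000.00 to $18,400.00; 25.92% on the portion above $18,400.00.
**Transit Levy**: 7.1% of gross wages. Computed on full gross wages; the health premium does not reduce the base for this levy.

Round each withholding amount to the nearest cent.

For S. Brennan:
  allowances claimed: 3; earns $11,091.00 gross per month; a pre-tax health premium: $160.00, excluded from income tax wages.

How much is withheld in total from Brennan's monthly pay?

$1,620.43

Income Tax: taxable = $11,091.00 − $160.00 − 3×$280.00 = $10,091.00
  $194.88 + 12.06% × ($10,091.00 − $4,800.00) = $194.88 + 12.06% × $5,291.00 = $832.97
Transit Levy: 7.1% × $11,091.00 = $787.46
Total: $832.97 + $787.46 = $1,620.43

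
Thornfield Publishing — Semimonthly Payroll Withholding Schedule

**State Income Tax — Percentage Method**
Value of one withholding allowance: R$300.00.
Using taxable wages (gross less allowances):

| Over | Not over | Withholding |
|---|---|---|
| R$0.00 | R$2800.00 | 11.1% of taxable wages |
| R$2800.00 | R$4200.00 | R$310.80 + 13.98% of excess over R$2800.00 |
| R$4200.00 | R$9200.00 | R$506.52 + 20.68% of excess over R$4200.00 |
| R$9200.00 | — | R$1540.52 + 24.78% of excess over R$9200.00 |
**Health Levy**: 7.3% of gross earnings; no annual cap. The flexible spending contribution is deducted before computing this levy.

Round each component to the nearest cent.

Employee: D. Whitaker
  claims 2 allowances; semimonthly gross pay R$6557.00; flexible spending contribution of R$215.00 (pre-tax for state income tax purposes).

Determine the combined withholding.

R$1288.38

State Income Tax: taxable = R$6557.00 − R$215.00 − 2×R$300.00 = R$5742.00
  R$506.52 + 20.68% × (R$5742.00 − R$4200.00) = R$506.52 + 20.68% × R$1542.00 = R$825.41
Health Levy: 7.3% × R$6342.00 = R$462.97
Total: R$825.41 + R$462.97 = R$1288.38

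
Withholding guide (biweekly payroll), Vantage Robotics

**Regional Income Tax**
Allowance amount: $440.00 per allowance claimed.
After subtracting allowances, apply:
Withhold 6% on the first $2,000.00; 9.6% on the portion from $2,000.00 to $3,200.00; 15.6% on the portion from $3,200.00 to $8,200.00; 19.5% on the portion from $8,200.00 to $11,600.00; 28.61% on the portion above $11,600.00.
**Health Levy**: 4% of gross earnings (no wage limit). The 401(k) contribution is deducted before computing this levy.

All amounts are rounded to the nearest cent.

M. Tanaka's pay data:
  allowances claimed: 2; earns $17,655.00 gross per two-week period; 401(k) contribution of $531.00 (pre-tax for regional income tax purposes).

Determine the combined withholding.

$3,691.81

Regional Income Tax: taxable = $17,655.00 − $531.00 − 2×$440.00 = $16,244.00
  $1,678.20 + 28.61% × ($16,244.00 − $11,600.00) = $1,678.20 + 28.61% × $4,644.00 = $3,006.85
Health Levy: 4% × $17,124.00 = $684.96
Total: $3,006.85 + $684.96 = $3,691.81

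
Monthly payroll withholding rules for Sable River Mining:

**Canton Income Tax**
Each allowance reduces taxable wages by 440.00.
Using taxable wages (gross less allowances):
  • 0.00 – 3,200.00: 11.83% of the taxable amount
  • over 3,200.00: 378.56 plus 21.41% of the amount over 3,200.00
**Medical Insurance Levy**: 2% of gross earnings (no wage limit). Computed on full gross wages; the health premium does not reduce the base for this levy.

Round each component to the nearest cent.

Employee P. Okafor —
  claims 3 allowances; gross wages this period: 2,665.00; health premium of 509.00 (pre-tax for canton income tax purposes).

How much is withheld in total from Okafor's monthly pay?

152.20

Canton Income Tax: taxable = 2,665.00 − 509.00 − 3×440.00 = 836.00
  11.83% × 836.00 = 98.90
Medical Insurance Levy: 2% × 2,665.00 = 53.30
Total: 98.90 + 53.30 = 152.20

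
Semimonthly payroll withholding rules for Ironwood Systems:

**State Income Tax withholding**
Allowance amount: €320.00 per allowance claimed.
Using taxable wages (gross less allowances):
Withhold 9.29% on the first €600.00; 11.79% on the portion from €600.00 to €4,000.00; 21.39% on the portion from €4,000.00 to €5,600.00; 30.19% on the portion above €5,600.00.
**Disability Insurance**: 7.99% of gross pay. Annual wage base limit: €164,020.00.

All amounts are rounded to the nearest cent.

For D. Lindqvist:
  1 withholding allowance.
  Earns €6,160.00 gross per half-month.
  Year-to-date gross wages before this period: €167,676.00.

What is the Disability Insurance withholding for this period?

€0.00

Disability Insurance: YTD €167,676.00 ≥ cap €164,020.00 → €0.00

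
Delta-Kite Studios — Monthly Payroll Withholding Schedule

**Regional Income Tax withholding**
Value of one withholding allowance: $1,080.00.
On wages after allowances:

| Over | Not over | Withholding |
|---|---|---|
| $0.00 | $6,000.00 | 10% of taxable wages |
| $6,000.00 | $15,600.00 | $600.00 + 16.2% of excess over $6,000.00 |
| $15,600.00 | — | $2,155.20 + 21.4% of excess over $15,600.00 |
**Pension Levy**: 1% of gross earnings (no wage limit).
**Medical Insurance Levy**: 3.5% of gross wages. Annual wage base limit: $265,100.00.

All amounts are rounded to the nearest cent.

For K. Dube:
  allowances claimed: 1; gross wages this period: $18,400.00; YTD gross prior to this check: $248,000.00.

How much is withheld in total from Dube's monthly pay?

$3,305.78

Regional Income Tax: taxable = $18,400.00 − 1×$1,080.00 = $17,320.00
  $2,155.20 + 21.4% × ($17,320.00 − $15,600.00) = $2,155.20 + 21.4% × $1,720.00 = $2,523.28
Pension Levy: 1% × $18,400.00 = $184.00
Medical Insurance Levy: cap $265,100.00 − YTD $248,000.00 = $17,100.00 subject; 3.5% × $17,100.00 = $598.50
Total: $2,523.28 + $184.00 + $598.50 = $3,305.78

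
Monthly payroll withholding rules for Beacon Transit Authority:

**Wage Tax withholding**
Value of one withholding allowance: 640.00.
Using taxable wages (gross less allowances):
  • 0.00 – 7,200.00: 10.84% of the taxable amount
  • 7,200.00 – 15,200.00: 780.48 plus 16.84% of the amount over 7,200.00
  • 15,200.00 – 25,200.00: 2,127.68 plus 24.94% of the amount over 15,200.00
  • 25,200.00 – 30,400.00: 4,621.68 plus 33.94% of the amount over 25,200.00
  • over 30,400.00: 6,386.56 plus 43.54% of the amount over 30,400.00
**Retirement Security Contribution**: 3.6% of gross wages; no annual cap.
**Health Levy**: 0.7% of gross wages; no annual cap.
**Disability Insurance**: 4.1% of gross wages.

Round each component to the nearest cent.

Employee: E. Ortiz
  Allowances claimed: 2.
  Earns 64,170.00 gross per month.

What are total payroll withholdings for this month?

25,922.99

Wage Tax: taxable = 64,170.00 − 2×640.00 = 62,890.00
  6,386.56 + 43.54% × (62,890.00 − 30,400.00) = 6,386.56 + 43.54% × 32,490.00 = 20,532.71
Retirement Security Contribution: 3.6% × 64,170.00 = 2,310.12
Health Levy: 0.7% × 64,170.00 = 449.19
Disability Insurance: 4.1% × 64,170.00 = 2,630.97
Total: 20,532.71 + 2,310.12 + 449.19 + 2,630.97 = 25,922.99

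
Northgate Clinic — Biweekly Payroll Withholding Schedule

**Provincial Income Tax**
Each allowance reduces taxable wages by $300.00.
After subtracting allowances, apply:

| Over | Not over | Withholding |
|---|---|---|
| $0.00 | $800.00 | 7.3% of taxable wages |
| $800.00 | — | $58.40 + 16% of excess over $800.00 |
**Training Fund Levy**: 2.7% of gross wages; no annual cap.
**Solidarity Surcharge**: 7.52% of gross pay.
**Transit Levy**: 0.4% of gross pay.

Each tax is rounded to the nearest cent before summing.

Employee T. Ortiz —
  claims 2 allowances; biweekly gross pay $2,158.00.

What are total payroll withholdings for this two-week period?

Provincial Income Tax: taxable = $2,158.00 − 2×$300.00 = $1,558.00
  $58.40 + 16% × ($1,558.00 − $800.00) = $58.40 + 16% × $758.00 = $179.68
Training Fund Levy: 2.7% × $2,158.00 = $58.27
Solidarity Surcharge: 7.52% × $2,158.00 = $162.28
Transit Levy: 0.4% × $2,158.00 = $8.63
Total: $179.68 + $58.27 + $162.28 + $8.63 = $408.86

$408.86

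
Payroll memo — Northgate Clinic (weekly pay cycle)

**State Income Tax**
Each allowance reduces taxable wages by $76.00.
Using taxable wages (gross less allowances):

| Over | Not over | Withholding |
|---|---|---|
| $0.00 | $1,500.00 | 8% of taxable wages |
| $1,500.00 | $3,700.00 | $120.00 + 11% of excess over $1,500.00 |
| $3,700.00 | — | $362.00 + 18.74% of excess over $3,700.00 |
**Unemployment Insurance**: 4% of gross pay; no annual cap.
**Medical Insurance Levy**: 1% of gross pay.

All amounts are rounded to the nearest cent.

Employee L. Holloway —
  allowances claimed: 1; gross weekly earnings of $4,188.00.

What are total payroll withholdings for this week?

State Income Tax: taxable = $4,188.00 − 1×$76.00 = $4,112.00
  $362.00 + 18.74% × ($4,112.00 − $3,700.00) = $362.00 + 18.74% × $412.00 = $439.21
Unemployment Insurance: 4% × $4,188.00 = $167.52
Medical Insurance Levy: 1% × $4,188.00 = $41.88
Total: $439.21 + $167.52 + $41.88 = $648.61

$648.61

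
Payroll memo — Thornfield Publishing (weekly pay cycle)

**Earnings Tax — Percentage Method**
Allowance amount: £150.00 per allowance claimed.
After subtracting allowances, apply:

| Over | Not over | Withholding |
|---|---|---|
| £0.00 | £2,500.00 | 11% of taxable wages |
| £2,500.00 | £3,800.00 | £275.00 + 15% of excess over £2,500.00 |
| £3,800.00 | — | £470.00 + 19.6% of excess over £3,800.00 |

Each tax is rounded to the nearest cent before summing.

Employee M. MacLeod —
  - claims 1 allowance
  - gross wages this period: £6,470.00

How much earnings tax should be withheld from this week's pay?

£963.92

Earnings Tax: taxable = £6,470.00 − 1×£150.00 = £6,320.00
  £470.00 + 19.6% × (£6,320.00 − £3,800.00) = £470.00 + 19.6% × £2,520.00 = £963.92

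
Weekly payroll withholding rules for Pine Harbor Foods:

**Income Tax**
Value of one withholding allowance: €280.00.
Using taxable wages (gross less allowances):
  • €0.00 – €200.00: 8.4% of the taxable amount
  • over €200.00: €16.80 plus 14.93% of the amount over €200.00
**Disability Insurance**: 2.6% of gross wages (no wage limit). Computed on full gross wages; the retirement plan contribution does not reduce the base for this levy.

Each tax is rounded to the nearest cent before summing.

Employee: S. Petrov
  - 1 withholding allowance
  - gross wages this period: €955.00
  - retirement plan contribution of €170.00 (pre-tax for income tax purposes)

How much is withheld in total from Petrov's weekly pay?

€87.17

Income Tax: taxable = €955.00 − €170.00 − 1×€280.00 = €505.00
  €16.80 + 14.93% × (€505.00 − €200.00) = €16.80 + 14.93% × €305.00 = €62.34
Disability Insurance: 2.6% × €955.00 = €24.83
Total: €62.34 + €24.83 = €87.17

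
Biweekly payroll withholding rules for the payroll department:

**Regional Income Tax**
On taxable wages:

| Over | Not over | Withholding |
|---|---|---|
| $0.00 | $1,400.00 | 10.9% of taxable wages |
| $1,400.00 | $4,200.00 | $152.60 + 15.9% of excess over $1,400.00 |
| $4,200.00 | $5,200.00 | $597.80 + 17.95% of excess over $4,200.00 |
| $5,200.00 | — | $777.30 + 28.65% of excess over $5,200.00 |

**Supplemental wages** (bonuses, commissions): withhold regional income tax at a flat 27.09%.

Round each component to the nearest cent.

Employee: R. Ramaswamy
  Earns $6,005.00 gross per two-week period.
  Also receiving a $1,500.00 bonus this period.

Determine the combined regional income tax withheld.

$1,414.28

Regional Income Tax: taxable = $6,005.00
  $777.30 + 28.65% × ($6,005.00 − $5,200.00) = $777.30 + 28.65% × $805.00 = $1,007.93
Supplemental (27.09% flat on bonus): 27.09% × $1,500.00 = $406.35
Total regional income tax: $1,007.93 + $406.35 = $1,414.28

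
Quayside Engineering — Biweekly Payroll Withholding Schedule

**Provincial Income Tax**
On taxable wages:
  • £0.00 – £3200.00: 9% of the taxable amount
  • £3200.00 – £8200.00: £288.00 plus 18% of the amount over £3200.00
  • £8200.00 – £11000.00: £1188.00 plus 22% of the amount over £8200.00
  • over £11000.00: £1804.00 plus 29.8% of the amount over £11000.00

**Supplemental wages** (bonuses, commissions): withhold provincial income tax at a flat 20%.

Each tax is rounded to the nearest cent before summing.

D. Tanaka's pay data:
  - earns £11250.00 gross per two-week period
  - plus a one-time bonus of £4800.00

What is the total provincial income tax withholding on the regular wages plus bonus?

£2838.50

Provincial Income Tax: taxable = £11250.00
  £1804.00 + 29.8% × (£11250.00 − £11000.00) = £1804.00 + 29.8% × £250.00 = £1878.50
Supplemental (20% flat on bonus): 20% × £4800.00 = £960.00
Total provincial income tax: £1878.50 + £960.00 = £2838.50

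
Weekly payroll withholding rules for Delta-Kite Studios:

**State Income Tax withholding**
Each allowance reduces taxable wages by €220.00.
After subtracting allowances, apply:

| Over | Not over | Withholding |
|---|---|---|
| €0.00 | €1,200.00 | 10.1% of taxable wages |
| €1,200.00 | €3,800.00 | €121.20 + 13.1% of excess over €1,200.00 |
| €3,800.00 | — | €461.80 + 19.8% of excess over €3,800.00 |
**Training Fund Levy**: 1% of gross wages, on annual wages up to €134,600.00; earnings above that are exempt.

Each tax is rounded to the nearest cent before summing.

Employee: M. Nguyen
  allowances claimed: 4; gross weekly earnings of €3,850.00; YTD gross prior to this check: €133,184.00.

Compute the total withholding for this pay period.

€367.23

State Income Tax: taxable = €3,850.00 − 4×€220.00 = €2,970.00
  €121.20 + 13.1% × (€2,970.00 − €1,200.00) = €121.20 + 13.1% × €1,770.00 = €353.07
Training Fund Levy: cap €134,600.00 − YTD €133,184.00 = €1,416.00 subject; 1% × €1,416.00 = €14.16
Total: €353.07 + €14.16 = €367.23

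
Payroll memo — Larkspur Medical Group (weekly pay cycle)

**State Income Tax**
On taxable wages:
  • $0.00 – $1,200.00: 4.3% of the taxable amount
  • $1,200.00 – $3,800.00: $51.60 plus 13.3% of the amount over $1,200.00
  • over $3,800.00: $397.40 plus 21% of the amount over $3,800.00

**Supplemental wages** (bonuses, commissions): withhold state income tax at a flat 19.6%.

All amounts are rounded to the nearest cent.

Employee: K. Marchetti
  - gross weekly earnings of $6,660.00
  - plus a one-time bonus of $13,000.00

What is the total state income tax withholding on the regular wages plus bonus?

$3,546.00

State Income Tax: taxable = $6,660.00
  $397.40 + 21% × ($6,660.00 − $3,800.00) = $397.40 + 21% × $2,860.00 = $998.00
Supplemental (19.6% flat on bonus): 19.6% × $13,000.00 = $2,548.00
Total state income tax: $998.00 + $2,548.00 = $3,546.00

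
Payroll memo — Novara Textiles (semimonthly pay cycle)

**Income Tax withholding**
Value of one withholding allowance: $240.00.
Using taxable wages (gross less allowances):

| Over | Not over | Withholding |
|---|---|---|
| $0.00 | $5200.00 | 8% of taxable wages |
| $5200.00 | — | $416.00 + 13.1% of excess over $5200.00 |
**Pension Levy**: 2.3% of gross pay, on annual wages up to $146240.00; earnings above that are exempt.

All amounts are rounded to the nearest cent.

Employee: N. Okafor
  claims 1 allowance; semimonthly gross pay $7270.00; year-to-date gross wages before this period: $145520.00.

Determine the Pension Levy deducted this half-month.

$16.56

Pension Levy: cap $146240.00 − YTD $145520.00 = $720.00 subject; 2.3% × $720.00 = $16.56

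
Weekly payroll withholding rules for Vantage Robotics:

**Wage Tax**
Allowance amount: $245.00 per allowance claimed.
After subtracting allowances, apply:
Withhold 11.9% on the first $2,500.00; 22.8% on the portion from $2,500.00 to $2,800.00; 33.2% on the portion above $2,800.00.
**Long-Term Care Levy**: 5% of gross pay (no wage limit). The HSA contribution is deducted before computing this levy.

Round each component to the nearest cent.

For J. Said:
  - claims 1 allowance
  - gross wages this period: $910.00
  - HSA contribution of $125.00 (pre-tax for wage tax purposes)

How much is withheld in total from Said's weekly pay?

Wage Tax: taxable = $910.00 − $125.00 − 1×$245.00 = $540.00
  11.9% × $540.00 = $64.26
Long-Term Care Levy: 5% × $785.00 = $39.25
Total: $64.26 + $39.25 = $103.51

$103.51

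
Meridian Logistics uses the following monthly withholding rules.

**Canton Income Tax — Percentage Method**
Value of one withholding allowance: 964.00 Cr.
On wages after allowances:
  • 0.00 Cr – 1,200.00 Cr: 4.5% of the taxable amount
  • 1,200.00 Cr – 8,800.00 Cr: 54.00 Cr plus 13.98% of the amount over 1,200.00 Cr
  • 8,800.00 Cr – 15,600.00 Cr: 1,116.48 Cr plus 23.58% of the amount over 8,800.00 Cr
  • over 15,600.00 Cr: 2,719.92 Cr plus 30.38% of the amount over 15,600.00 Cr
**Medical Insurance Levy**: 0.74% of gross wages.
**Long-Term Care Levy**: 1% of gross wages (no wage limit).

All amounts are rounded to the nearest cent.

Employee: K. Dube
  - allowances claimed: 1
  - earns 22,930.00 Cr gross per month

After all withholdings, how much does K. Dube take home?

17,877.11 Cr

Canton Income Tax: taxable = 22,930.00 Cr − 1×964.00 Cr = 21,966.00 Cr
  2,719.92 Cr + 30.38% × (21,966.00 Cr − 15,600.00 Cr) = 2,719.92 Cr + 30.38% × 6,366.00 Cr = 4,653.91 Cr
Medical Insurance Levy: 0.74% × 22,930.00 Cr = 169.68 Cr
Long-Term Care Levy: 1% × 22,930.00 Cr = 229.30 Cr
Total withheld: 4,653.91 Cr + 169.68 Cr + 229.30 Cr = 5,052.89 Cr
Net pay: 22,930.00 Cr − 5,052.89 Cr = 17,877.11 Cr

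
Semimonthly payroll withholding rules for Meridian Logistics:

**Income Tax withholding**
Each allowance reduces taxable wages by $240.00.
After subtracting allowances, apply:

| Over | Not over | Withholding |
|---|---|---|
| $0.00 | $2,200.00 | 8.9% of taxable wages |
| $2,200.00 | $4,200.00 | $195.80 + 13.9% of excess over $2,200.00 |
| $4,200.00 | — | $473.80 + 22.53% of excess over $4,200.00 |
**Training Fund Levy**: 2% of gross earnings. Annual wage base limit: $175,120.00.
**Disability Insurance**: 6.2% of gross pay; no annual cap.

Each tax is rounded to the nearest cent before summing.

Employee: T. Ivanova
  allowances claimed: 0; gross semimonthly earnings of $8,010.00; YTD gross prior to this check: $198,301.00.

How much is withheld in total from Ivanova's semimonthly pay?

Income Tax: taxable = $8,010.00
  $473.80 + 22.53% × ($8,010.00 − $4,200.00) = $473.80 + 22.53% × $3,810.00 = $1,332.19
Training Fund Levy: YTD $198,301.00 ≥ cap $175,120.00 → $0.00
Disability Insurance: 6.2% × $8,010.00 = $496.62
Total: $1,332.19 + $0.00 + $496.62 = $1,828.81

$1,828.81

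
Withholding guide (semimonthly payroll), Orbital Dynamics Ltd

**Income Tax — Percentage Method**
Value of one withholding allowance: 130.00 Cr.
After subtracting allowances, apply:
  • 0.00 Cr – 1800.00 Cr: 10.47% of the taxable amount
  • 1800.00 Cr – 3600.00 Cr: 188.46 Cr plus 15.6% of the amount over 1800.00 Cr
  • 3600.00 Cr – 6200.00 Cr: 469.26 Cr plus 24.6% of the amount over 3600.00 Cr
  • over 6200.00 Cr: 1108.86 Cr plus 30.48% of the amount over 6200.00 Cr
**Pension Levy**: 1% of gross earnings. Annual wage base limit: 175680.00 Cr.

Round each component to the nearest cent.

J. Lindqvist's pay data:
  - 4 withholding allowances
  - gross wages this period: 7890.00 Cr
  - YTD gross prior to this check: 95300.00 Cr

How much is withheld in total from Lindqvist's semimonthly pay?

1544.38 Cr

Income Tax: taxable = 7890.00 Cr − 4×130.00 Cr = 7370.00 Cr
  1108.86 Cr + 30.48% × (7370.00 Cr − 6200.00 Cr) = 1108.86 Cr + 30.48% × 1170.00 Cr = 1465.48 Cr
Pension Levy: 1% × 7890.00 Cr = 78.90 Cr
Total: 1465.48 Cr + 78.90 Cr = 1544.38 Cr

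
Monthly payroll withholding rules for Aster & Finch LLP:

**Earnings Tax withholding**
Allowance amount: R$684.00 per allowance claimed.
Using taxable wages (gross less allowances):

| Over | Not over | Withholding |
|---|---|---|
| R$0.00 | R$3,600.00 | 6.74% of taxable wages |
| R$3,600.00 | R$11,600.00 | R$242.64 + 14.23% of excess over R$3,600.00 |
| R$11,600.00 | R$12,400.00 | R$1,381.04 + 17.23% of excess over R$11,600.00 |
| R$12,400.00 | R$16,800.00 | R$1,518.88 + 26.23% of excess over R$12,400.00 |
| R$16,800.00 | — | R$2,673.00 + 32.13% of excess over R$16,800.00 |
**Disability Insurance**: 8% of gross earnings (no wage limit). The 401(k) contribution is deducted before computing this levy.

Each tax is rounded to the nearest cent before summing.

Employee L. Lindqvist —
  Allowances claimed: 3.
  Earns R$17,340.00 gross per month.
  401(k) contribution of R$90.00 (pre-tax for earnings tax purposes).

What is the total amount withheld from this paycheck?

R$3,632.80

Earnings Tax: taxable = R$17,340.00 − R$90.00 − 3×R$684.00 = R$15,198.00
  R$1,518.88 + 26.23% × (R$15,198.00 − R$12,400.00) = R$1,518.88 + 26.23% × R$2,798.00 = R$2,252.80
Disability Insurance: 8% × R$17,250.00 = R$1,380.00
Total: R$2,252.80 + R$1,380.00 = R$3,632.80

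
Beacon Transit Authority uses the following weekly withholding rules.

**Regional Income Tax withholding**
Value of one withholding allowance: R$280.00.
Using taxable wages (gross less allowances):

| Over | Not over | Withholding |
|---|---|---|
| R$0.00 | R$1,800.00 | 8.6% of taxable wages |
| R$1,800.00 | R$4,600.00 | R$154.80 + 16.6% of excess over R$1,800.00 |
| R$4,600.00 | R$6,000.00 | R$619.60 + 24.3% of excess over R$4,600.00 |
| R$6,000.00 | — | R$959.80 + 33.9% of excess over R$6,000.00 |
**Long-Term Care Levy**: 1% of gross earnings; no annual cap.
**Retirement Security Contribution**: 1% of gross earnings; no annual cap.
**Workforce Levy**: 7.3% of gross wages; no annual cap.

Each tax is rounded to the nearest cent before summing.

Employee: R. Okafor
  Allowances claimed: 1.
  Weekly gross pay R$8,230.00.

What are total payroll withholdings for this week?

R$2,386.24

Regional Income Tax: taxable = R$8,230.00 − 1×R$280.00 = R$7,950.00
  R$959.80 + 33.9% × (R$7,950.00 − R$6,000.00) = R$959.80 + 33.9% × R$1,950.00 = R$1,620.85
Long-Term Care Levy: 1% × R$8,230.00 = R$82.30
Retirement Security Contribution: 1% × R$8,230.00 = R$82.30
Workforce Levy: 7.3% × R$8,230.00 = R$600.79
Total: R$1,620.85 + R$82.30 + R$82.30 + R$600.79 = R$2,386.24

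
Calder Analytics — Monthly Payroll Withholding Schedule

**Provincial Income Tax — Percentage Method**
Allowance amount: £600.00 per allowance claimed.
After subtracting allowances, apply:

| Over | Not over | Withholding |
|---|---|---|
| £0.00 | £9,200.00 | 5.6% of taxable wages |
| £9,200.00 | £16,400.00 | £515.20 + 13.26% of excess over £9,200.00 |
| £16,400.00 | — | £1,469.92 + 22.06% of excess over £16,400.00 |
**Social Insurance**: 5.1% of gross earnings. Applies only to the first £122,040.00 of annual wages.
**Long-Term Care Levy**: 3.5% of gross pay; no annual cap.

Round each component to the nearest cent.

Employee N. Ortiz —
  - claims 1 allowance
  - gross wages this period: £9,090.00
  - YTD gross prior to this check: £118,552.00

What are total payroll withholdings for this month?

Provincial Income Tax: taxable = £9,090.00 − 1×£600.00 = £8,490.00
  5.6% × £8,490.00 = £475.44
Social Insurance: cap £122,040.00 − YTD £118,552.00 = £3,488.00 subject; 5.1% × £3,488.00 = £177.89
Long-Term Care Levy: 3.5% × £9,090.00 = £318.15
Total: £475.44 + £177.89 + £318.15 = £971.48

£971.48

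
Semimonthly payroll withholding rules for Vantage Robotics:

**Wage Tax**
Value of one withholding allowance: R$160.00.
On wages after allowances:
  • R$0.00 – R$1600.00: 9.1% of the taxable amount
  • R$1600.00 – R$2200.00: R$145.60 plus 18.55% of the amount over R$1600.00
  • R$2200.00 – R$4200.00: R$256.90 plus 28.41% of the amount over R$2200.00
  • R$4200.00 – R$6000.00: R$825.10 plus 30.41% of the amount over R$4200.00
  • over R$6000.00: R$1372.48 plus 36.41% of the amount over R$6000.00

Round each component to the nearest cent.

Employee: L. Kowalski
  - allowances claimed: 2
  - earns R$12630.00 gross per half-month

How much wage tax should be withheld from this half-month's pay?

Wage Tax: taxable = R$12630.00 − 2×R$160.00 = R$12310.00
  R$1372.48 + 36.41% × (R$12310.00 − R$6000.00) = R$1372.48 + 36.41% × R$6310.00 = R$3669.95

R$3669.95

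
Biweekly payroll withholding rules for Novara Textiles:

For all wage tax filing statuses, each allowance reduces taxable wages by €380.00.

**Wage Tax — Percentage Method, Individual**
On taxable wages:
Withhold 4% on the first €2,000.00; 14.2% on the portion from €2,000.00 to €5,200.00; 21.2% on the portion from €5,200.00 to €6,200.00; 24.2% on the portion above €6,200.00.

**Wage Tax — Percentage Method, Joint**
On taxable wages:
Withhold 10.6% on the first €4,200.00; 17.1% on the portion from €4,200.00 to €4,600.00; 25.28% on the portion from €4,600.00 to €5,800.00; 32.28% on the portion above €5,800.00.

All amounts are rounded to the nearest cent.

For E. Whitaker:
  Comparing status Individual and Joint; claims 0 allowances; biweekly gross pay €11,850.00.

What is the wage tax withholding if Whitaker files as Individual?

€2,113.70

Wage Tax (Individual): taxable = €11,850.00
  €746.40 + 24.2% × (€11,850.00 − €6,200.00) = €746.40 + 24.2% × €5,650.00 = €2,113.70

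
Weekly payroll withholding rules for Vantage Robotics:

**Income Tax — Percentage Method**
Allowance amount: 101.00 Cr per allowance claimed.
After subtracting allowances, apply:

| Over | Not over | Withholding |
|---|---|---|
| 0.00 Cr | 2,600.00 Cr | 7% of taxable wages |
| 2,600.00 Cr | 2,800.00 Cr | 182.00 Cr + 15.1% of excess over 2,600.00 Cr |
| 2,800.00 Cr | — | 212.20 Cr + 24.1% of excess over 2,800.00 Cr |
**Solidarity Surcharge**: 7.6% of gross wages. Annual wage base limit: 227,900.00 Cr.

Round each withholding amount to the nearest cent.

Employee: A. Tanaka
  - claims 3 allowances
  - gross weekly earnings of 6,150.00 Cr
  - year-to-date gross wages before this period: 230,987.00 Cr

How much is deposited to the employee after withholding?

5,203.47 Cr

Income Tax: taxable = 6,150.00 Cr − 3×101.00 Cr = 5,847.00 Cr
  212.20 Cr + 24.1% × (5,847.00 Cr − 2,800.00 Cr) = 212.20 Cr + 24.1% × 3,047.00 Cr = 946.53 Cr
Solidarity Surcharge: YTD 230,987.00 Cr ≥ cap 227,900.00 Cr → 0.00 Cr
Total withheld: 946.53 Cr + 0.00 Cr = 946.53 Cr
Net pay: 6,150.00 Cr − 946.53 Cr = 5,203.47 Cr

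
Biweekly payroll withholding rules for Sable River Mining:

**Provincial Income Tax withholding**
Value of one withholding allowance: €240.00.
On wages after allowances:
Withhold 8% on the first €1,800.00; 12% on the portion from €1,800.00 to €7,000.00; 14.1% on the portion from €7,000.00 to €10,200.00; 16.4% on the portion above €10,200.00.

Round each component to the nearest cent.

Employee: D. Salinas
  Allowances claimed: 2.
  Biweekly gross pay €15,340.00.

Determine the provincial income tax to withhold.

Provincial Income Tax: taxable = €15,340.00 − 2×€240.00 = €14,860.00
  €1,219.20 + 16.4% × (€14,860.00 − €10,200.00) = €1,219.20 + 16.4% × €4,660.00 = €1,983.44

€1,983.44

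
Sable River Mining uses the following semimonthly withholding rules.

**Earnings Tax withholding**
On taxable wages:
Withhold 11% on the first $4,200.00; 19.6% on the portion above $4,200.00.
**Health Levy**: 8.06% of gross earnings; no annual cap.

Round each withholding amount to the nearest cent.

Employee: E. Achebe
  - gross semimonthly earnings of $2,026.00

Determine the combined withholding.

$386.16

Earnings Tax: taxable = $2,026.00
  11% × $2,026.00 = $222.86
Health Levy: 8.06% × $2,026.00 = $163.30
Total: $222.86 + $163.30 = $386.16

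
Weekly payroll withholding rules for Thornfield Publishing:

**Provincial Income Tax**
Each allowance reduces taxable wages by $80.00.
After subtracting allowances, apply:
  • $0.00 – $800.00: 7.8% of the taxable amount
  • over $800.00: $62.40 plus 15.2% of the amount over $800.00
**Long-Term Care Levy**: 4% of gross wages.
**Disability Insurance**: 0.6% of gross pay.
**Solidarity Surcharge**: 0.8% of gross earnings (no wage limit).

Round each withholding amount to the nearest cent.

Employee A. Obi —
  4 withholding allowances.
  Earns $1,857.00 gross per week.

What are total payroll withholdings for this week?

$274.70

Provincial Income Tax: taxable = $1,857.00 − 4×$80.00 = $1,537.00
  $62.40 + 15.2% × ($1,537.00 − $800.00) = $62.40 + 15.2% × $737.00 = $174.42
Long-Term Care Levy: 4% × $1,857.00 = $74.28
Disability Insurance: 0.6% × $1,857.00 = $11.14
Solidarity Surcharge: 0.8% × $1,857.00 = $14.86
Total: $174.42 + $74.28 + $11.14 + $14.86 = $274.70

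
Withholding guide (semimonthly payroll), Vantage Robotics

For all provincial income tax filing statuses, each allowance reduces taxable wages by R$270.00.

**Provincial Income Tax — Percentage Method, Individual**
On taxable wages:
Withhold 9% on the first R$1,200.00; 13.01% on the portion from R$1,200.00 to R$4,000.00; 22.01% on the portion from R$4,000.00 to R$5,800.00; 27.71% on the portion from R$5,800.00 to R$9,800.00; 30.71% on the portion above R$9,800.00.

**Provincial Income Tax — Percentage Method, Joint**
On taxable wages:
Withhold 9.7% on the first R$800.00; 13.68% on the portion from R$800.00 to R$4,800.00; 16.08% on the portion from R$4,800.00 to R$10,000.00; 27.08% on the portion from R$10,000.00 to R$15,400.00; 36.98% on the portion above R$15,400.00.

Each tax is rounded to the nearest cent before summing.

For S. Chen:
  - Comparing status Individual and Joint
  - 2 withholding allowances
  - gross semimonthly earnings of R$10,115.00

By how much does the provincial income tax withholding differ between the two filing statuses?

Provincial Income Tax (Individual): taxable = R$10,115.00 − 2×R$270.00 = R$9,575.00
  R$868.46 + 27.71% × (R$9,575.00 − R$5,800.00) = R$868.46 + 27.71% × R$3,775.00 = R$1,914.51
Provincial Income Tax (Joint): taxable = R$10,115.00 − 2×R$270.00 = R$9,575.00
  R$624.80 + 16.08% × (R$9,575.00 − R$4,800.00) = R$624.80 + 16.08% × R$4,775.00 = R$1,392.62
Difference: |R$1,914.51 − R$1,392.62| = R$521.89 (higher under Individual)

R$521.89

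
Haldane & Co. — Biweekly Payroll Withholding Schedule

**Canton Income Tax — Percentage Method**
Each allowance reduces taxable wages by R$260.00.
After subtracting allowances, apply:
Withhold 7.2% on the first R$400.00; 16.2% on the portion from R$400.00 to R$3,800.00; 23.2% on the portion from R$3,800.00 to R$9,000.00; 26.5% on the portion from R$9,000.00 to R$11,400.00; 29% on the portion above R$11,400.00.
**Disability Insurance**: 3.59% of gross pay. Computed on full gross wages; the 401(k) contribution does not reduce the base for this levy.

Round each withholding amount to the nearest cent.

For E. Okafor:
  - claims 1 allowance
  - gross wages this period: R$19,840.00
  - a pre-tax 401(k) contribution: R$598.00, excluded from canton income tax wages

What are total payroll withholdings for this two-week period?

R$5,333.04

Canton Income Tax: taxable = R$19,840.00 − R$598.00 − 1×R$260.00 = R$18,982.00
  R$2,422.00 + 29% × (R$18,982.00 − R$11,400.00) = R$2,422.00 + 29% × R$7,582.00 = R$4,620.78
Disability Insurance: 3.59% × R$19,840.00 = R$712.26
Total: R$4,620.78 + R$712.26 = R$5,333.04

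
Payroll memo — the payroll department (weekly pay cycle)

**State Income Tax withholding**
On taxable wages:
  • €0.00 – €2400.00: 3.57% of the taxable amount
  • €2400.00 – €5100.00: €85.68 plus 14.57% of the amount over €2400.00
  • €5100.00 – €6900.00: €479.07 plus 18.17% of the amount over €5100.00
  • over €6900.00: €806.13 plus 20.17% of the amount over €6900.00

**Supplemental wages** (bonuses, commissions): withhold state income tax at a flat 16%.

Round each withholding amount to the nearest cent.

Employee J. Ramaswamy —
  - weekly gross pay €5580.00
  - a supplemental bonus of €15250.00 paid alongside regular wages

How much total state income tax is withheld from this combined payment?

€3006.29

State Income Tax: taxable = €5580.00
  €479.07 + 18.17% × (€5580.00 − €5100.00) = €479.07 + 18.17% × €480.00 = €566.29
Supplemental (16% flat on bonus): 16% × €15250.00 = €2440.00
Total state income tax: €566.29 + €2440.00 = €3006.29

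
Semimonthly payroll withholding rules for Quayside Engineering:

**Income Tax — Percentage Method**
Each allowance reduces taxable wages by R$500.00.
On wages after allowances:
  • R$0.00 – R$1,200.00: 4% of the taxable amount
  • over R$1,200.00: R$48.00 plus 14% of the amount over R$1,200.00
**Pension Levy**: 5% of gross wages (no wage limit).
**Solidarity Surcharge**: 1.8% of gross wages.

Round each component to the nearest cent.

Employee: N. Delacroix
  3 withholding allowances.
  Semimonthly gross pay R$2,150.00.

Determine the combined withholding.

R$172.20

Income Tax: taxable = R$2,150.00 − 3×R$500.00 = R$650.00
  4% × R$650.00 = R$26.00
Pension Levy: 5% × R$2,150.00 = R$107.50
Solidarity Surcharge: 1.8% × R$2,150.00 = R$38.70
Total: R$26.00 + R$107.50 + R$38.70 = R$172.20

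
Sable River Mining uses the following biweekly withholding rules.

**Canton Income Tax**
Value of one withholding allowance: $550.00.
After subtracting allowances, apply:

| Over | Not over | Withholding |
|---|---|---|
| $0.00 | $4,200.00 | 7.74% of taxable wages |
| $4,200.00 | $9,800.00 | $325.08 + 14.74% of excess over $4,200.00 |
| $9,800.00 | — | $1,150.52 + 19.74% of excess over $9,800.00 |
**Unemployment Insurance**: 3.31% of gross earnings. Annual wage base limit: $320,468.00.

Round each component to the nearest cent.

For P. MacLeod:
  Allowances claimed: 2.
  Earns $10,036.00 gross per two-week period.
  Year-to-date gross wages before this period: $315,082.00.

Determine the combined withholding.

Canton Income Tax: taxable = $10,036.00 − 2×$550.00 = $8,936.00
  $325.08 + 14.74% × ($8,936.00 − $4,200.00) = $325.08 + 14.74% × $4,736.00 = $1,023.17
Unemployment Insurance: cap $320,468.00 − YTD $315,082.00 = $5,386.00 subject; 3.31% × $5,386.00 = $178.28
Total: $1,023.17 + $178.28 = $1,201.45

$1,201.45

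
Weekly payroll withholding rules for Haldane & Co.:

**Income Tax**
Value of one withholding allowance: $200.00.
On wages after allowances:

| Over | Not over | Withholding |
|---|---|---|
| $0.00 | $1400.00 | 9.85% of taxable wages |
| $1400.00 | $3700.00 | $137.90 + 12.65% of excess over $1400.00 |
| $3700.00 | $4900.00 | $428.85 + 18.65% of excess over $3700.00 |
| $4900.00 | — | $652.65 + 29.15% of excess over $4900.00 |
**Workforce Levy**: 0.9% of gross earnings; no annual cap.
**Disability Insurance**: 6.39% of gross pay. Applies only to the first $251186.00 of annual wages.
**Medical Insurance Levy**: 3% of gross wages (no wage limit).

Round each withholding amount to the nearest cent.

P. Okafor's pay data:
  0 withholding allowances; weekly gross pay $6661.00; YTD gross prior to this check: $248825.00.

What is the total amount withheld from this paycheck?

Income Tax: taxable = $6661.00
  $652.65 + 29.15% × ($6661.00 − $4900.00) = $652.65 + 29.15% × $1761.00 = $1165.98
Workforce Levy: 0.9% × $6661.00 = $59.95
Disability Insurance: cap $251186.00 − YTD $248825.00 = $2361.00 subject; 6.39% × $2361.00 = $150.87
Medical Insurance Levy: 3% × $6661.00 = $199.83
Total: $1165.98 + $59.95 + $150.87 + $199.83 = $1576.63

$1576.63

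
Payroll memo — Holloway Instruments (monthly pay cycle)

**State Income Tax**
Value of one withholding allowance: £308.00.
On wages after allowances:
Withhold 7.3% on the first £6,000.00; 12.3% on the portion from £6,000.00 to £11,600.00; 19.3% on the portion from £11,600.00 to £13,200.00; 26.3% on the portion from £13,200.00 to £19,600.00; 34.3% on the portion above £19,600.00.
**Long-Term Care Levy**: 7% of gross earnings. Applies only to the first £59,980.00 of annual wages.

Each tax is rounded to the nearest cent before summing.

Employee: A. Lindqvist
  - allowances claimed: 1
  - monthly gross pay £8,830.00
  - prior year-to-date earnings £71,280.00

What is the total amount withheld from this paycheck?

State Income Tax: taxable = £8,830.00 − 1×£308.00 = £8,522.00
  £438.00 + 12.3% × (£8,522.00 − £6,000.00) = £438.00 + 12.3% × £2,522.00 = £748.21
Long-Term Care Levy: YTD £71,280.00 ≥ cap £59,980.00 → £0.00
Total: £748.21 + £0.00 = £748.21

£748.21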